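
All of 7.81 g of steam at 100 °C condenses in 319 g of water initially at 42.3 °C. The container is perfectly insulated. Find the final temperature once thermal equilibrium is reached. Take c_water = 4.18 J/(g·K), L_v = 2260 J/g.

Sum of m c ΔT and latent-heat terms is zero:
steam→water at 100 °C releases m L_v = 7.81×2260 = 17651; condensed water 100 °C→T: 32.65(T − 100); water warms: 319×4.18×(T − 42.3) = 1333.4(T − 42.3)
1366.1 T = 17651 + 3264.6 + 56404 = 77319
T ≈ 56.60 °C (< 100 °C, so full condensation is consistent).

T_f ≈ 56.6 °C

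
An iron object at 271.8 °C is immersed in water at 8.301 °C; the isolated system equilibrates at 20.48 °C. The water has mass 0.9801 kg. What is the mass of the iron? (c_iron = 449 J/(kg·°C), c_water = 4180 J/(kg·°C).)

m ≈ 0.442 kg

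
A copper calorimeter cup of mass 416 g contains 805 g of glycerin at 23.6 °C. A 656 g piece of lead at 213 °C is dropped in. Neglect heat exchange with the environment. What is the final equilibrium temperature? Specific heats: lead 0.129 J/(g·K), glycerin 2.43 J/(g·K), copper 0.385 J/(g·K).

T_f ≈ 30.9 °C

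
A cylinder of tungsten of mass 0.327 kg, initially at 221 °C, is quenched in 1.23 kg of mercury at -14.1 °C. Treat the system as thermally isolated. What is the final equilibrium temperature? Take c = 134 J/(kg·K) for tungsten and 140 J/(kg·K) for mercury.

T_f = Σ m_i c_i T_i / Σ m_i c_i:
T_f = (43.82×221 + 172.2×(-14.1)) / (43.82 + 172.2)
    = 7255.8 / 216.02 ≈ 33.59 °C

T_f ≈ 33.6 °C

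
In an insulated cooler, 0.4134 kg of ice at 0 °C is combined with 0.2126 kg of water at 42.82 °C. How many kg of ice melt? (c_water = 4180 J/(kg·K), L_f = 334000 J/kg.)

Cooling the water to 0 °C releases 0.2126·4180·42.82 = 38053 J.
Fully melting the ice requires m_ice L_f = 0.4134·334000 = 138076 J.
38053 J < 138076 J, so only part of the ice melts and the system sits at 0 °C.
Mass melted = 38053/334000 ≈ 0.1139 kg.

m_melted ≈ 0.114 kg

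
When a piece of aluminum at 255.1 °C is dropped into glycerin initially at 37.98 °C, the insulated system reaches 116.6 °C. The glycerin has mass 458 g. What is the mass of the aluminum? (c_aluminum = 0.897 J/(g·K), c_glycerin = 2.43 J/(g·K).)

m ≈ 704 g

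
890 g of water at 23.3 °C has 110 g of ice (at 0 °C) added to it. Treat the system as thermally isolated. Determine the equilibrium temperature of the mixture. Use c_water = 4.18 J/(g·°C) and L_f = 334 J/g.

T_f ≈ 11.9 °C

Heat gained plus heat lost sum to zero:
fusion: m_ice L_f = 110×334 = 36740; meltwater 0→T: 110×4.18×T = 459.8 T; water: 3720.2(T − 23.3)
4180 T = 86681 − 36740 = 49941
T ≈ 11.95 °C (positive, so assuming full melt was valid).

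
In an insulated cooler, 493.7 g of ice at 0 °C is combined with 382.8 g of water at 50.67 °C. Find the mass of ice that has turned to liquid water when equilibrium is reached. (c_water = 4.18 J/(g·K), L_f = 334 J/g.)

Water can give up m c ΔT = 382.8×4.18×50.67 = 81077 J before reaching 0 °C.
To melt every bit of ice: 493.7×334 = 164896 J.
That's not enough to melt it all — equilibrium is at 0 °C with ice remaining.
m_melted×334 = 81077  ⇒  m_melted ≈ 242.7 g.

m_melted ≈ 243 g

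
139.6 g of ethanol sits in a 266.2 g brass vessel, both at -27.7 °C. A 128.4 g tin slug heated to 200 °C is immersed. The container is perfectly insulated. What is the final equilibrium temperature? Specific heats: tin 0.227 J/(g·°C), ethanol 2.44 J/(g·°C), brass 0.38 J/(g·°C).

T_f ≈ -13.6 °C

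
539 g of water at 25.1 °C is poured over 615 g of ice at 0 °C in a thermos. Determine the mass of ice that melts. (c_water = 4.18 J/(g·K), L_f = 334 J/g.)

Water can give up m c ΔT = 539×4.18×25.1 = 56551 J before reaching 0 °C.
Fully melting the ice requires m_ice L_f = 615×334 = 205410 J.
That's not enough to melt it all — equilibrium is at 0 °C with ice remaining.
m_melted×334 = 56551  ⇒  m_melted ≈ 169.3 g.

m_melted ≈ 169 g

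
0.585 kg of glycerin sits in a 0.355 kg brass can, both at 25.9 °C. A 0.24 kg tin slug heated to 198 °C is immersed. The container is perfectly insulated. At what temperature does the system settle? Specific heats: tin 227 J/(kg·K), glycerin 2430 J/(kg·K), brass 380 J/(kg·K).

Heat gained plus heat lost sum to zero:
0.24·227·(T − 198) + 0.585·2430·(T − 25.9) + 0.355·380·(T − 25.9) = 0
1610.9 T = 51099
T = 51099/1610.9 ≈ 31.72 °C

T_f ≈ 31.7 °C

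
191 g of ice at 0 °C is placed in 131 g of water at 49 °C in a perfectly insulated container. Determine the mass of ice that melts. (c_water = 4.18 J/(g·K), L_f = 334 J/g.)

m_melted ≈ 80.3 g

Heat available from the water dropping to 0 °C: 131×4.18×49 = 26831 J.
Melting all 191 g of ice would need 191×334 = 63794 J.
Since 26831 < 63794 J, not all the ice melts; equilibrium is at 0 °C.
Mass melted = 26831/334 ≈ 80.33 g.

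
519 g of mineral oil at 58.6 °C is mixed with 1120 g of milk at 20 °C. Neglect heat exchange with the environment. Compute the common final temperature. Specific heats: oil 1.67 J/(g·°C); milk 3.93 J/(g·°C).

Set heat shed by the hot body equal to heat absorbed by the cold body:
519·1.67·(58.6 − T) = 1120·3.93·(T − 20)
866.73(58.6 − T) = 4401.6(T − 20)
5268.3 T = 138822  ⇒  T ≈ 26.35 °C

T_f ≈ 26.4 °C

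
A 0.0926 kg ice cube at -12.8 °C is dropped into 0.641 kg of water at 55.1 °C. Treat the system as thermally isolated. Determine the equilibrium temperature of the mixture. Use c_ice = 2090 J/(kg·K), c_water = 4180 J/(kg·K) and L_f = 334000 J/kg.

T_f ≈ 37.3 °C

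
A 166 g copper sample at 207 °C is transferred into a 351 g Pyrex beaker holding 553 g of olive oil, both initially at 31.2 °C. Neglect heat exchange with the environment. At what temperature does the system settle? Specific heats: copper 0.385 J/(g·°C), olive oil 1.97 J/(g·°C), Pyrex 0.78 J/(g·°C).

T_f ≈ 39.1 °C

T_f = Σ m_i c_i T_i / Σ m_i c_i:
T_f = (63.91*207 + 1089.4*31.2 + 273.78*31.2) / (63.91 + 1089.4 + 273.78)
    = 55761 / 1427.1 ≈ 39.07 °C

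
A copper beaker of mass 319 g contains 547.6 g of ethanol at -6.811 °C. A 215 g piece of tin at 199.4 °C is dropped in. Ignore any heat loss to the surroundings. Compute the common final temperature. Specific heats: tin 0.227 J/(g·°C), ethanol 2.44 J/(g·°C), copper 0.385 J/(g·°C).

T_f ≈ -0.1 °C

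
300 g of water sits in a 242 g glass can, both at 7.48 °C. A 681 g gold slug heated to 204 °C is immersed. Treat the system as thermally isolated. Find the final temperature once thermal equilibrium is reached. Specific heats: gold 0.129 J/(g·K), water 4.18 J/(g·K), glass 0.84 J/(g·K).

T_f ≈ 18.7 °C

Taking heat into each body as positive, Σ m c ΔT = 0:
681·0.129·(T − 204) + 300·4.18·(T − 7.48) + 242·0.84·(T − 7.48) = 0
87.85(T − 204) + 1254(T − 7.48) + 203.28(T − 7.48) = 0
(87.85 + 1254 + 203.28) T = 87.85·204 + 1254·7.48 + 203.28·7.48
T = 28822 / 1545.1 = 18.7 °C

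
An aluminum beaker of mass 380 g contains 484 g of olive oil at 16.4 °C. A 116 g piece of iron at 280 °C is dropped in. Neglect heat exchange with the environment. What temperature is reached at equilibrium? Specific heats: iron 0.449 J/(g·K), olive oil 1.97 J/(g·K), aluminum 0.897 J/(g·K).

Energy conservation, ΣQ = 0:
116·0.449·(T − 280) + 484·1.97·(T − 16.4) + 380·0.897·(T − 16.4) = 0
52.08(T − 280) + 953.48(T − 16.4) + 340.86(T − 16.4) = 0
1346.4 T = 35811
T ≈ 26.60 °C

T_f ≈ 26.6 °C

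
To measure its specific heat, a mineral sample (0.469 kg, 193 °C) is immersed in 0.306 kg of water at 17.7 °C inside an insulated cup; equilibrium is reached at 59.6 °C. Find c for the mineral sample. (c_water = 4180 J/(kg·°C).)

c ≈ 857 J/(kg·°C)

Energy conservation, ΣQ = 0:
0.469×c×(59.6 − 193) + 0.306×4180×(59.6 − 17.7) = 0
-62.56 c = -53593
c = -53593/-62.56 ≈ 856.6 J/(kg·°C)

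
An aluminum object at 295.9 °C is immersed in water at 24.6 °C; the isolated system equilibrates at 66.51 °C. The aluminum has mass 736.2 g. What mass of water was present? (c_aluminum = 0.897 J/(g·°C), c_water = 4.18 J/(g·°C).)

|Q_aluminum| = |Q_water|:
736.2×0.897×(295.9 − 66.51) = m×4.18×(66.51 − 24.6)
175.18 m = 151483  ⇒  m ≈ 864.7 g

m ≈ 865 g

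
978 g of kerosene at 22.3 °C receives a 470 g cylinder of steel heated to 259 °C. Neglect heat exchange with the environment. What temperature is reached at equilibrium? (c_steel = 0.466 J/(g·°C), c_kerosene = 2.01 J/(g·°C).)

T_f ≈ 46.0 °C

Heat gained plus heat lost sum to zero:
470·0.466·(T − 259) + 978·2.01·(T − 22.3) = 0
2184.8 T = 100563
T ≈ 46.03 °C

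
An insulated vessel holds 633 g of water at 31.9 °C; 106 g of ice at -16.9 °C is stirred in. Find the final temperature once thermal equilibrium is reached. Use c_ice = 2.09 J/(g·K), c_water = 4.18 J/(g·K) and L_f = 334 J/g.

T_f ≈ 14.7 °C

Setting the total heat transfer to zero:
warm ice to 0 °C: 106·2.09·(0 − (-16.9)) = 3744
  latent heat to melt: 106·334 = 35404
  meltwater 0→T: 106·4.18·T = 443.08 T
  water: 2645.9(T − 31.9)
3089 T = 84405 − 39148 = 45257
T ≈ 14.65 °C. Since T > 0 °C, the all-ice-melts assumption holds.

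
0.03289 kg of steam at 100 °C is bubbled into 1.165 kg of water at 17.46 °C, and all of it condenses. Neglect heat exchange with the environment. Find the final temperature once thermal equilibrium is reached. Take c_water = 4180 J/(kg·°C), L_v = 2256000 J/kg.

Let T be the final temperature. ΣQ_i = 0:
condense steam: −0.03289×2256000 = −74200; condensed water 100 °C→T: 137.48(T − 100); water warms: 1.165×4180×(T − 17.46) = 4869.7(T − 17.46)
5007.2 T = 74200 + 13748 + 85025 = 172973
T ≈ 34.54 °C — below 100 °C, confirming all the steam condensed.

T_f ≈ 34.5 °C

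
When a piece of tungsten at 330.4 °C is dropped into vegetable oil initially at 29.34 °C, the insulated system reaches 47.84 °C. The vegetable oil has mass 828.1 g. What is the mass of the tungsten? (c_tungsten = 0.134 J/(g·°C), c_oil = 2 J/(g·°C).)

Let T be the final temperature. ΣQ_i = 0:
m·0.134·(47.84 − 330.4) + 828.1·2·(47.84 − 29.34) = 0
-37.86 m = -30640
m = -30640/-37.86 ≈ 809.2 g

m ≈ 809 g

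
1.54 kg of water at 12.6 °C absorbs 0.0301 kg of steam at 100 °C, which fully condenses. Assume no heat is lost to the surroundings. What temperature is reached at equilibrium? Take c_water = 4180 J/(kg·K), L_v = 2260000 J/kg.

Setting the total heat transfer to zero:
condense steam: −0.0301×2260000 = −68026; condensed water 100 °C→T: 125.82(T − 100); original water: 6437.2(T − 12.6)
6563 T = 68026 + 12582 + 81109 = 161717
T ≈ 24.64 °C (< 100 °C, so full condensation is consistent).

T_f ≈ 24.6 °C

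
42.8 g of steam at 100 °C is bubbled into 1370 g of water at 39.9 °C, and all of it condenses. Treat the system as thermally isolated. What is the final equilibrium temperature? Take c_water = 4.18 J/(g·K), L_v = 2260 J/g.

T_f ≈ 58.1 °C

Sum of m c ΔT and latent-heat terms is zero:
condense steam: −42.8×2260 = −96728
  condensed water 100 °C→T: 178.9(T − 100)
  water warms: 1370×4.18×(T − 39.9) = 5726.6(T − 39.9)
5905.5 T = 96728 + 17890 + 228491 = 343110
T ≈ 58.10 °C (< 100 °C, so full condensation is consistent).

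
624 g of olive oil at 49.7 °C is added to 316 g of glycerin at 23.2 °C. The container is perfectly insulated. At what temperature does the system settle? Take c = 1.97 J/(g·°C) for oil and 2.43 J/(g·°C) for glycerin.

Taking heat into each body as positive, Σ m c ΔT = 0:
624·1.97·(T − 49.7) + 316·2.43·(T − 23.2) = 0
(1229.3 + 767.88) T = 1229.3·49.7 + 767.88·23.2
T = 78910 / 1997.2 = 39.5 °C

T_f ≈ 39.5 °C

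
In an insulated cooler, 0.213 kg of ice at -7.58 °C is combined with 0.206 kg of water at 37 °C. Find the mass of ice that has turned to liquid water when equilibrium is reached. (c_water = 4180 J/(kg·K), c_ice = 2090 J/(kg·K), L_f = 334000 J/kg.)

Water can give up m c ΔT = 0.206·4180·37 = 31860 J before reaching 0 °C.
Warming the ice to 0 °C takes 0.213·2090·7.58 = 3374.4 J, leaving 28486 J for melting.
Melting all 0.213 kg of ice would need 0.213·334000 = 71142 J.
Since 28486 < 71142 J, not all the ice melts; equilibrium is at 0 °C.
Mass melted = 28486/334000 ≈ 0.08529 kg.

m_melted ≈ 0.0853 kg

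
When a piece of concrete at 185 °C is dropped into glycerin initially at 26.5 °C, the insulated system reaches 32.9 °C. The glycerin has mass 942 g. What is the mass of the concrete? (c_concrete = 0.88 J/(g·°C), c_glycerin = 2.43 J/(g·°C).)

|Q_concrete| = |Q_glycerin|:
m×0.88×(185 − 32.9) = 942×2.43×(32.9 − 26.5)
133.85 m = 14650  ⇒  m ≈ 109.5 g

m ≈ 109 g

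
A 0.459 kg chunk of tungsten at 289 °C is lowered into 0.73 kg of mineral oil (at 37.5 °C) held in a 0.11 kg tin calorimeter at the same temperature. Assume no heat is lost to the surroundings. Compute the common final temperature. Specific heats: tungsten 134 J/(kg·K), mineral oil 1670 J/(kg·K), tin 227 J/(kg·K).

T_f ≈ 49.3 °C

Conservation of energy gives ΣQ = 0:
0.459*134*(T − 289) + 0.73*1670*(T − 37.5) + 0.11*227*(T − 37.5) = 0
61.51(T − 289) + 1219.1(T − 37.5) + 24.97(T − 37.5) = 0
(61.51 + 1219.1 + 24.97) T = 61.51*289 + 1219.1*37.5 + 24.97*37.5
T ≈ 49.35 °C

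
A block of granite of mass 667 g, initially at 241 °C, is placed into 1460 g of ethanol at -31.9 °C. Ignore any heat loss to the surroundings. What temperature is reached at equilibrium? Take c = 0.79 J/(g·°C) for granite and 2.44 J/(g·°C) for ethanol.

T_f ≈ 3.3 °C

Taking heat into each body as positive, Σ m c ΔT = 0:
667·0.79·(T − 241) + 1460·2.44·(T − (-31.9)) = 0
4089.3 T = 13350
T = 13350 / 4089.3 = 3.26 °C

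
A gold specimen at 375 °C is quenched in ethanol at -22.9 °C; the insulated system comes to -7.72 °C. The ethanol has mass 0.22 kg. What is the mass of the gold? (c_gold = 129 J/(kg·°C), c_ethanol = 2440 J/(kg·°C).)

m ≈ 0.165 kg

Setting the total heat transfer to zero:
m×129×(-7.72 − 375) + 0.22×2440×(-7.72 − (-22.9)) = 0
-49371 m = -8148.6
m = -8148.6/-49371 ≈ 0.165 kg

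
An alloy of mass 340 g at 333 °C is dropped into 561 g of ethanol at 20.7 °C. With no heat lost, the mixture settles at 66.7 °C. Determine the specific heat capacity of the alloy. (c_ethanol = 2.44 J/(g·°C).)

Heat lost by the alloy = heat gained by the ethanol:
340×c×(333 − 66.7) = 561×2.44×(66.7 − 20.7)
90542 c = 62967  ⇒  c ≈ 0.6954 J/(g·°C)

c ≈ 0.695 J/(g·°C)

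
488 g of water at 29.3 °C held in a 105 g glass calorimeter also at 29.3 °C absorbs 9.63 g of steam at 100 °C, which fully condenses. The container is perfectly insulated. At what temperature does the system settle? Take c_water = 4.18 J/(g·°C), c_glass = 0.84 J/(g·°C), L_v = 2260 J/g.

T_f ≈ 40.6 °C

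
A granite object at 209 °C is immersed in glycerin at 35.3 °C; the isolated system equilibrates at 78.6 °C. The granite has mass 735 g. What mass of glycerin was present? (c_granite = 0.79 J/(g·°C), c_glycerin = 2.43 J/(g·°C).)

Heat lost by the granite = heat gained by the glycerin:
735·0.79·(209 − 78.6) = m·2.43·(78.6 − 35.3)
105.22 m = 75717  ⇒  m ≈ 719.6 g

m ≈ 720 g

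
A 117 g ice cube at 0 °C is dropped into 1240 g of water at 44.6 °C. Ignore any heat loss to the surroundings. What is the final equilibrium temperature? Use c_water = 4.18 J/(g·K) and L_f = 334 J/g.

Energy balance with sensible and latent terms:
melt ice: 117×334 = 39078
  meltwater 0→T: 117×4.18×T = 489.06 T
  water: 5183.2(T − 44.6)
5672.3 T = 231171 − 39078 = 192093
T ≈ 33.87 °C — above 0 °C, consistent with complete melting.

T_f ≈ 33.9 °C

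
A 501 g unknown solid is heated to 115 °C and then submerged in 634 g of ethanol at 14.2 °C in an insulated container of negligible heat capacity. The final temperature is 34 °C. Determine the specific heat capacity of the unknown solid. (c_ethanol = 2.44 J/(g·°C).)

c ≈ 0.755 J/(g·°C)

Setting the total heat transfer to zero:
501·c·(34 − 115) + 634·2.44·(34 − 14.2) = 0
-40581 c = -30630
c = -30630/-40581 ≈ 0.7548 J/(g·°C)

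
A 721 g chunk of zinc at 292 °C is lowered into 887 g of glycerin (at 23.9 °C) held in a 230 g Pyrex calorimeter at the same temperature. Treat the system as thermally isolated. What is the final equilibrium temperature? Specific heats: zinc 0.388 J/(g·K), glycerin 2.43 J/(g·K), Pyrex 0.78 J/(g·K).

T_f ≈ 52.6 °C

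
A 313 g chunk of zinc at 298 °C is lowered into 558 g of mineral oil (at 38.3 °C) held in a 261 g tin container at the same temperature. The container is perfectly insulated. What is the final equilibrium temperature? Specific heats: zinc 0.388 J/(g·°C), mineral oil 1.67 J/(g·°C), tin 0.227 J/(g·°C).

T_f is the heat-capacity-weighted average of the initial temperatures:
T_f = (121.44×298 + 931.86×38.3 + 59.25×38.3) / (121.44 + 931.86 + 59.25)
    = 74150 / 1112.6 ≈ 66.65 °C

T_f ≈ 66.6 °C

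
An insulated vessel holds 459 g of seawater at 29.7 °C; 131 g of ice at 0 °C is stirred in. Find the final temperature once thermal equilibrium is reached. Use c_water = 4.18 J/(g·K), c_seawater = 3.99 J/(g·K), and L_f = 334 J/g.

T_f ≈ 4.5 °C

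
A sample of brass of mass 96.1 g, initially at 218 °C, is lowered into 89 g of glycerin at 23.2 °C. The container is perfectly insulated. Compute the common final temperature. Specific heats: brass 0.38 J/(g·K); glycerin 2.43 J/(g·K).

T_f ≈ 51.3 °C

Net heat exchanged in the isolated system is zero:
96.1·0.38·(T − 218) + 89·2.43·(T − 23.2) = 0
36.52(T − 218) + 216.27(T − 23.2) = 0
252.79 T = 12978
T = 12978 / 252.79 = 51.3 °C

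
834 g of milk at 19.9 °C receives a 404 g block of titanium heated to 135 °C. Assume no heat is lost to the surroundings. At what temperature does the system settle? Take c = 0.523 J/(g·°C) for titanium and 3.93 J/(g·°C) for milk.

T_f ≈ 26.9 °C

With ΣQ=0 the equilibrium temperature is the m·c-weighted mean:
T_f = (211.29·135 + 3277.6·19.9) / (211.29 + 3277.6)
    = 93749 / 3488.9 ≈ 26.87 °C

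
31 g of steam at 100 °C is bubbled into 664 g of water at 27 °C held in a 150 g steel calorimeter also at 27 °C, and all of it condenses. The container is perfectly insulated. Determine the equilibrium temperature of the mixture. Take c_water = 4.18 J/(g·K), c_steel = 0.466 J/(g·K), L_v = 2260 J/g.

T_f ≈ 53.7 °C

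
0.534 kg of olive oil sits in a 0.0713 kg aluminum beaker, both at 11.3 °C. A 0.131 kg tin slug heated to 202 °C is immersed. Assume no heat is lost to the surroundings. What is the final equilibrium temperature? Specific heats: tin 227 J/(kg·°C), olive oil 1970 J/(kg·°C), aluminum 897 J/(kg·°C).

Net heat exchanged in the isolated system is zero:
0.131*227*(T − 202) + 0.534*1970*(T − 11.3) + 0.0713*897*(T − 11.3) = 0
29.74(T − 202) + 1052(T − 11.3) + 63.96(T − 11.3) = 0
(29.74 + 1052 + 63.96) T = 29.74*202 + 1052*11.3 + 63.96*11.3
T = 18617/1145.7 ≈ 16.25 °C

T_f ≈ 16.2 °C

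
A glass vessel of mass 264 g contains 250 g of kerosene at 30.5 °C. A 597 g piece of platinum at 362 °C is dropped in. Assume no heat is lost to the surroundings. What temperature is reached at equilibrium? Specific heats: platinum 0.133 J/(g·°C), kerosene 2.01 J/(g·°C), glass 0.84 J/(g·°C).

T_f ≈ 63.3 °C

Setting the total heat transfer to zero:
597×0.133×(T − 362) + 250×2.01×(T − 30.5) + 264×0.84×(T − 30.5) = 0
803.66 T = 50833
T = 50833 / 803.66 = 63.3 °C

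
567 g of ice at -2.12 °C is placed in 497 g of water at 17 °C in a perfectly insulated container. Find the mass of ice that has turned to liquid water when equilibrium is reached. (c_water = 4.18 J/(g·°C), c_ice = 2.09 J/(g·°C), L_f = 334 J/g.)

m_melted ≈ 98.2 g

Water can give up m c ΔT = 497×4.18×17 = 35317 J before reaching 0 °C.
Of that, 567×2.09×2.12 = 2512.3 J goes to bring the ice to 0 °C, leaving 32805 J.
Fully melting the ice requires m_ice L_f = 567×334 = 189378 J.
32805 J < 189378 J, so only part of the ice melts and the system sits at 0 °C.
m_melted×334 = 32805  ⇒  m_melted ≈ 98.22 g.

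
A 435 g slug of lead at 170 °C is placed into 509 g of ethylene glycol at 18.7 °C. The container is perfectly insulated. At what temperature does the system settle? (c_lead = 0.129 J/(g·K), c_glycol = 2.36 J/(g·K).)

Heat lost by the lead equals heat gained by the glycol:
435*0.129*(170 − T) = 509*2.36*(T − 18.7)
56.12(170 − T) = 1201.2(T − 18.7)
1257.4 T = 32003  ⇒  T ≈ 25.45 °C

T_f ≈ 25.5 °C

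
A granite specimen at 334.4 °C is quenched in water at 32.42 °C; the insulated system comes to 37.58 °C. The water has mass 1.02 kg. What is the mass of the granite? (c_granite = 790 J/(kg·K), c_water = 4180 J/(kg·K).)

m ≈ 0.0938 kg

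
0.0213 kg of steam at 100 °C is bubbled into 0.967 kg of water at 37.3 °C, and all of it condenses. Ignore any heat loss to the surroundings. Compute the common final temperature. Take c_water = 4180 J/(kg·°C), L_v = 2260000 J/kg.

T_f ≈ 50.3 °C

Energy conservation, ΣQ = 0:
condense steam: −0.0213·2260000 = −48138
  condensate cools 100→T: 0.0213·4180·(T − 100) = 89.03(T − 100)
  original water: 4042.1(T − 37.3)
4131.1 T = 48138 + 8903.4 + 150769 = 207810
T ≈ 50.30 °C (< 100 °C, so full condensation is consistent).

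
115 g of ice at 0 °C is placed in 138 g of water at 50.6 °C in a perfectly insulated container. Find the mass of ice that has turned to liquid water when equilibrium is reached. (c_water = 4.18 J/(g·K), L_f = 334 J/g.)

m_melted ≈ 87.4 g

Water can give up m c ΔT = 138·4.18·50.6 = 29188 J before reaching 0 °C.
Melting all 115 g of ice would need 115·334 = 38410 J.
That's not enough to melt it all — equilibrium is at 0 °C with ice remaining.
m_melt = 29188 / L_f = 87.39 g.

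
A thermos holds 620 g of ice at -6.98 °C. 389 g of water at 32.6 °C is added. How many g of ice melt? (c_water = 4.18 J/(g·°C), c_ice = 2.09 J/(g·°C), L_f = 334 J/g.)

m_melted ≈ 132 g

Heat available from the water dropping to 0 °C: 389×4.18×32.6 = 53008 J.
Of that, 620×2.09×6.98 = 9044.7 J goes to bring the ice to 0 °C, leaving 43964 J.
Melting all 620 g of ice would need 620×334 = 207080 J.
43964 J < 207080 J, so only part of the ice melts and the system sits at 0 °C.
m_melted×334 = 43964  ⇒  m_melted ≈ 131.6 g.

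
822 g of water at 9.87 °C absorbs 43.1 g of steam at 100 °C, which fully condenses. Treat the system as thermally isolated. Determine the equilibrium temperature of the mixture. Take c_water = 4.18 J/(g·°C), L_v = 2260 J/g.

T_f ≈ 41.3 °C

Conservation of energy gives ΣQ = 0:
condense steam: −43.1·2260 = −97406
  condensate cools 100→T: 43.1·4.18·(T − 100) = 180.16(T − 100)
  original water: 3436(T − 9.87)
3616.1 T = 97406 + 18016 + 33913 = 149335
T ≈ 41.30 °C (< 100 °C, so full condensation is consistent).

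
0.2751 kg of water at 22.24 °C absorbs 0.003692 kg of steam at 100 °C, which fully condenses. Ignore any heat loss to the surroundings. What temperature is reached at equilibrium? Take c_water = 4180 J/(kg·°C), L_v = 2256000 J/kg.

Energy conservation, ΣQ = 0:
steam→water at 100 °C releases m L_v = 0.003692×2256000 = 8329.2
  condensate cools 100→T: 0.003692×4180×(T − 100) = 15.43(T − 100)
  water warms: 0.2751×4180×(T − 22.24) = 1149.9(T − 22.24)
1165.4 T = 8329.2 + 1543.3 + 25574 = 35447
T ≈ 30.42 °C, under the boiling point, so the assumption holds.

T_f ≈ 30.4 °C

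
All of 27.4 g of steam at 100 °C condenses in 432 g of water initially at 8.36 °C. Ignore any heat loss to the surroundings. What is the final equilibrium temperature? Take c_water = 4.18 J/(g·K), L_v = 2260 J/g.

Heat gained plus heat lost sum to zero:
condense steam: −27.4·2260 = −61924
  condensate cools 100→T: 27.4·4.18·(T − 100) = 114.53(T − 100)
  water warms: 432·4.18·(T − 8.36) = 1805.8(T − 8.36)
1920.3 T = 61924 + 11453 + 15096 = 88473
T ≈ 46.07 °C — below 100 °C, confirming all the steam condensed.

T_f ≈ 46.1 °C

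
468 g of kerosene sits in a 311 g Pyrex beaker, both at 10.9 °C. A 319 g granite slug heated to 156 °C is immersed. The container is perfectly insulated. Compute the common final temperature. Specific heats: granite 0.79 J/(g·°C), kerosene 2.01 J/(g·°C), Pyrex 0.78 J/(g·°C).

T_f ≈ 36.4 °C

Conservation of energy gives ΣQ = 0:
319·0.79·(T − 156) + 468·2.01·(T − 10.9) + 311·0.78·(T − 10.9) = 0
252.01(T − 156) + 940.68(T − 10.9) + 242.58(T − 10.9) = 0
1435.3 T = 52211
T = 52211 / 1435.3 = 36.4 °C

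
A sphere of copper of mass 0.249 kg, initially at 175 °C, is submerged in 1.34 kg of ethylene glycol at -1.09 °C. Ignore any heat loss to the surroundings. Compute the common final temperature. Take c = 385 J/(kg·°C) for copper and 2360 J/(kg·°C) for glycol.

T_f ≈ 4.1 °C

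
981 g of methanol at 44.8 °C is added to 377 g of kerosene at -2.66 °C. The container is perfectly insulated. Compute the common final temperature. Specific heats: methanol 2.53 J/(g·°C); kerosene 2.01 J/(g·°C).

Set heat shed by the hot body equal to heat absorbed by the cold body:
981×2.53×(44.8 − T) = 377×2.01×(T − (-2.66))
2481.9(44.8 − T) = 757.77(T − (-2.66))
3239.7 T = 109175  ⇒  T ≈ 33.70 °C

T_f ≈ 33.7 °C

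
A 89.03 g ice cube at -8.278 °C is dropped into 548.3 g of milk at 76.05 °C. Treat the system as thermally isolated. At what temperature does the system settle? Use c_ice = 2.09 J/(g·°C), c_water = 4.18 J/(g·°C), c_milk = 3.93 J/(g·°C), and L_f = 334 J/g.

Let T be the final temperature. ΣQ_i = 0:
ice -8.278→0 °C: 89.03×2.09×8.278 = 1540.3
  fusion: m_ice L_f = 89.03×334 = 29736
  meltwater 0→T: 89.03×4.18×T = 372.15 T
  milk cools: 548.3×3.93×(T − 76.05) = 2154.8(T − 76.05)
2527 T = 163874 − 31276 = 132598
T ≈ 52.47 °C — above 0 °C, consistent with complete melting.

T_f ≈ 52.5 °C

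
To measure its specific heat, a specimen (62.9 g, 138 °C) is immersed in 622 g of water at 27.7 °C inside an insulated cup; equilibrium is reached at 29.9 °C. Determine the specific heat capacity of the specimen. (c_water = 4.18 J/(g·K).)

Taking heat into each body as positive, Σ m c ΔT = 0:
62.9·c·(29.9 − 138) + 622·4.18·(29.9 − 27.7) = 0
-6799.5 c = -5719.9
c = -5719.9/-6799.5 ≈ 0.8412 J/(g·K)

c ≈ 0.841 J/(g·K)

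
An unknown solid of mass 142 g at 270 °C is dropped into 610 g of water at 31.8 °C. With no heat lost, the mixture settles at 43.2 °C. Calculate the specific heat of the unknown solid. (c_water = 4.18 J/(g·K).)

c ≈ 0.903 J/(g·K)

Energy conservation, ΣQ = 0:
142·c·(43.2 − 270) + 610·4.18·(43.2 − 31.8) = 0
-32206 c = -29068
c = -29068/-32206 ≈ 0.9026 J/(g·K)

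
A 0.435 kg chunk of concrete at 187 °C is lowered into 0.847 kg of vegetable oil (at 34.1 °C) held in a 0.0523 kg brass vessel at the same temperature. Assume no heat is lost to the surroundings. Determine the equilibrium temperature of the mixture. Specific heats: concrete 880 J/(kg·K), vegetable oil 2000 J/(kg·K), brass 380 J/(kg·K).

T_f is the heat-capacity-weighted average of the initial temperatures:
T_f = (382.8*187 + 1694*34.1 + 19.87*34.1) / (382.8 + 1694 + 19.87)
    = 130027 / 2096.7 ≈ 62.02 °C

T_f ≈ 62.0 °C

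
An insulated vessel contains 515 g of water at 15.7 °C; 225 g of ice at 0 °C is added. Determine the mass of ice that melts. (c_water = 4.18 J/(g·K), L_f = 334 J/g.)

m_melted ≈ 101 g

Heat available from the water dropping to 0 °C: 515·4.18·15.7 = 33797 J.
To melt every bit of ice: 225·334 = 75150 J.
That's not enough to melt it all — equilibrium is at 0 °C with ice remaining.
m_melted·334 = 33797  ⇒  m_melted ≈ 101.2 g.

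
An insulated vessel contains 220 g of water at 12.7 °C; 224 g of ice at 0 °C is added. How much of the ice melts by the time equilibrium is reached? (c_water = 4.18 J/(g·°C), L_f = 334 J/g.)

m_melted ≈ 35 g

Cooling the water to 0 °C releases 220×4.18×12.7 = 11679 J.
Melting all 224 g of ice would need 224×334 = 74816 J.
Since 11679 < 74816 J, not all the ice melts; equilibrium is at 0 °C.
Mass melted = 11679/334 ≈ 34.97 g.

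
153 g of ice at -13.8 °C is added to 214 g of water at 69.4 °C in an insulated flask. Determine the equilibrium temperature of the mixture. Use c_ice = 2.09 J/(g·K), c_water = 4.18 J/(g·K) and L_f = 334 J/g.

Taking heat into each body as positive, Σ m c ΔT = 0:
warm ice to 0 °C: 153·2.09·(0 − (-13.8)) = 4412.8; fusion: m_ice L_f = 153·334 = 51102; meltwater 0→T: 153·4.18·T = 639.54 T; water: 894.52(T − 69.4)
1534.1 T = 62080 − 55515 = 6564.9
T ≈ 4.28 °C. Since T > 0 °C, the all-ice-melts assumption holds.

T_f ≈ 4.3 °C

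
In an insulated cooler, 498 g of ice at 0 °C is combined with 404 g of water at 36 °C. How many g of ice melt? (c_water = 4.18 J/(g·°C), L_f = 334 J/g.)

m_melted ≈ 182 g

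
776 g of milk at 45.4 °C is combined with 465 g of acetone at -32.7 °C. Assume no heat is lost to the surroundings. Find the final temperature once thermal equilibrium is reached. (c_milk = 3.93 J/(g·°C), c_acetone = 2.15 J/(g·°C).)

T_f = Σ m_i c_i T_i / Σ m_i c_i:
T_f = (3049.7*45.4 + 999.75*(-32.7)) / (3049.7 + 999.75)
    = 105764 / 4049.4 ≈ 26.12 °C

T_f ≈ 26.1 °C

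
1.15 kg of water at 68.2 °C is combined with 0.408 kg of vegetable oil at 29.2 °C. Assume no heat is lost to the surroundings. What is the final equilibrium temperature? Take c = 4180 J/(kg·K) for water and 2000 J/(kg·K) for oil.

T_f ≈ 62.5 °C

|Q_water| = |Q_oil|:
1.15*4180*(68.2 − T) = 0.408*2000*(T − 29.2)
4807(68.2 − T) = 816(T − 29.2)
5623 T = 351665  ⇒  T ≈ 62.54 °C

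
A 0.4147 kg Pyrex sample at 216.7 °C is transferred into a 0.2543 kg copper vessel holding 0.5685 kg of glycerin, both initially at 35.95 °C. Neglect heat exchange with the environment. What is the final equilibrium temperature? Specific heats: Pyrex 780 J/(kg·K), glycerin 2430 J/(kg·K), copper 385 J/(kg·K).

T_f ≈ 68.4 °C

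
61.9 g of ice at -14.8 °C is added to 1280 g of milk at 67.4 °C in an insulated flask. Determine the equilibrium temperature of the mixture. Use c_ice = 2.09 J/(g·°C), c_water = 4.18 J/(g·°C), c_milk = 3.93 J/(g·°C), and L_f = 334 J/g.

Heat gained plus heat lost sum to zero:
ice -14.8→0 °C: 61.9·2.09·14.8 = 1914.7
  latent heat to melt: 61.9·334 = 20675
  warm the meltwater: 258.74 T
  milk cools: 1280·3.93·(T − 67.4) = 5030.4(T − 67.4)
5289.1 T = 339049 − 22589 = 316460
T ≈ 59.83 °C — above 0 °C, consistent with complete melting.

T_f ≈ 59.8 °C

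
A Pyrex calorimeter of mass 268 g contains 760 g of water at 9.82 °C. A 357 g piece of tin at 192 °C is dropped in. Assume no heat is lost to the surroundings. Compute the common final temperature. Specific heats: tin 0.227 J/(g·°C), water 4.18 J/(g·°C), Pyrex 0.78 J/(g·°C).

T_f ≈ 14.1 °C

T_f = Σ m_i c_i T_i / Σ m_i c_i:
T_f = (81.04·192 + 3176.8·9.82 + 209.04·9.82) / (81.04 + 3176.8 + 209.04)
    = 48808 / 3466.9 ≈ 14.08 °C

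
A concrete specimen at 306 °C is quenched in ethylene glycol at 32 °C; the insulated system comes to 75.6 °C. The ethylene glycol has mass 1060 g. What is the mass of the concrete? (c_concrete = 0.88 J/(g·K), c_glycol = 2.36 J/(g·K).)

Heat lost by the concrete = heat gained by the glycol:
m·0.88·(306 − 75.6) = 1060·2.36·(75.6 − 32)
202.75 m = 109070  ⇒  m ≈ 537.9 g

m ≈ 538 g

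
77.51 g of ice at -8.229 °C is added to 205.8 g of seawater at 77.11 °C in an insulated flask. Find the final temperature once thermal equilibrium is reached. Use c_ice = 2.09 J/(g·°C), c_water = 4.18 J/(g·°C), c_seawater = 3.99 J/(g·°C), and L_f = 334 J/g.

T_f ≈ 31.5 °C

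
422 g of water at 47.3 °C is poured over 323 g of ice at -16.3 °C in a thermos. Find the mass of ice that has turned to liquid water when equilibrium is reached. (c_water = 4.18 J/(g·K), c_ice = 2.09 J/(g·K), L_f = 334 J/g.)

m_melted ≈ 217 g

Cooling the water to 0 °C releases 422·4.18·47.3 = 83435 J.
Warming the ice to 0 °C takes 323·2.09·16.3 = 11004 J, leaving 72432 J for melting.
Melting all 323 g of ice would need 323·334 = 107882 J.
Since 72432 < 107882 J, not all the ice melts; equilibrium is at 0 °C.
m_melted·334 = 72432  ⇒  m_melted ≈ 216.9 g.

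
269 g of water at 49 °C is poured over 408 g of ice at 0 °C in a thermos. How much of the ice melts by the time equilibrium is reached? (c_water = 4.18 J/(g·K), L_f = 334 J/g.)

m_melted ≈ 165 g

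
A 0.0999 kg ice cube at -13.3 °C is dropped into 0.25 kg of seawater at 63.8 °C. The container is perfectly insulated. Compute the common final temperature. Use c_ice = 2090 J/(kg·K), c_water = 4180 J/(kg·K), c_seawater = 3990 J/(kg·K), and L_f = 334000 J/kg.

T_f ≈ 19.4 °C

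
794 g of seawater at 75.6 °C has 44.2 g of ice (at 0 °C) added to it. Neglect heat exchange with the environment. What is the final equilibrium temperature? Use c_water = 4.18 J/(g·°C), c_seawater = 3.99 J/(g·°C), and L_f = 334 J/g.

Sum of m c ΔT and latent-heat terms is zero:
melt ice: 44.2×334 = 14763
  meltwater 0→T: 44.2×4.18×T = 184.76 T
  seawater cools: 794×3.99×(T − 75.6) = 3168.1(T − 75.6)
3352.8 T = 239505 − 14763 = 224743
T ≈ 67.03 °C — above 0 °C, consistent with complete melting.

T_f ≈ 67.0 °C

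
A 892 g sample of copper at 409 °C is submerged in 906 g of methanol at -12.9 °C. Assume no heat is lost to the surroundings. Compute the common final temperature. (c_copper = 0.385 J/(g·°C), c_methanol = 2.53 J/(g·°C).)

T_f ≈ 42.1 °C

Energy conservation, ΣQ = 0:
892·0.385·(T − 409) + 906·2.53·(T − (-12.9)) = 0
343.42(T − 409) + 2292.2(T − (-12.9)) = 0
2635.6 T = 110890
T ≈ 42.07 °C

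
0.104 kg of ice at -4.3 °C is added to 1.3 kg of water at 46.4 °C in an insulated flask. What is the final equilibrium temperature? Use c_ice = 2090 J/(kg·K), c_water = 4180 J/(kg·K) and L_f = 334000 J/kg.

Let T be the final temperature. ΣQ_i = 0:
ice -4.3→0 °C: 0.104·2090·4.3 = 934.65
  fusion: m_ice L_f = 0.104·334000 = 34736
  meltwater 0→T: 0.104·4180·T = 434.72 T
  water cools: 1.3·4180·(T − 46.4) = 5434(T − 46.4)
5868.7 T = 252138 − 35671 = 216467
T ≈ 36.88 °C — above 0 °C, consistent with complete melting.

T_f ≈ 36.9 °C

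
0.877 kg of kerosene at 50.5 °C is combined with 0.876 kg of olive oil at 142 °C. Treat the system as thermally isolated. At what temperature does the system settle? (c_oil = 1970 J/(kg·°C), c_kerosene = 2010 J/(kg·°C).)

Set heat shed by the hot body equal to heat absorbed by the cold body:
0.876·1970·(142 − T) = 0.877·2010·(T − 50.5)
1725.7(142 − T) = 1762.8(T − 50.5)
3488.5 T = 334072  ⇒  T ≈ 95.76 °C

T_f ≈ 95.8 °C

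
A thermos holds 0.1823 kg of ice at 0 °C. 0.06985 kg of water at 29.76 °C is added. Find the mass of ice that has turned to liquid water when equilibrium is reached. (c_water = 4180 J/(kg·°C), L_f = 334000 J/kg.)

m_melted ≈ 0.026 kg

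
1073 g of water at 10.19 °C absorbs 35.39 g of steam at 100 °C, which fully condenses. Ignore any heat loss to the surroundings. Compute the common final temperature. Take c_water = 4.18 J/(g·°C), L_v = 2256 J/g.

Let T be the final temperature. ΣQ_i = 0:
latent heat released on condensation: 35.39×2256 = 79840; condensate cools 100→T: 35.39×4.18×(T − 100) = 147.93(T − 100); original water: 4485.1(T − 10.19)
4633.1 T = 79840 + 14793 + 45704 = 140336
T ≈ 30.29 °C — below 100 °C, confirming all the steam condensed.

T_f ≈ 30.3 °C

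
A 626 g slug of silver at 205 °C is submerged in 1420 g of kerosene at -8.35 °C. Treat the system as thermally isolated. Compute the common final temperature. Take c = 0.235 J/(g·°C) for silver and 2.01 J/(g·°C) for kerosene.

Taking heat into each body as positive, Σ m c ΔT = 0:
626·0.235·(T − 205) + 1420·2.01·(T − (-8.35)) = 0
(147.11 + 2854.2) T = 147.11·205 + 2854.2·(-8.35)
T ≈ 2.11 °C

T_f ≈ 2.1 °C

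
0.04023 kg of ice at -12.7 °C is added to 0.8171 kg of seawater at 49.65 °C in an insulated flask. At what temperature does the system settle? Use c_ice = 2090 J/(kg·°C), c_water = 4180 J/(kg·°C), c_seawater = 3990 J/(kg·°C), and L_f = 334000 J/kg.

Let T be the final temperature. ΣQ_i = 0:
warm ice to 0 °C: 0.04023·2090·(0 − (-12.7)) = 1067.8
  melt ice: 0.04023·334000 = 13437
  meltwater 0→T: 0.04023·4180·T = 168.16 T
  seawater: 3260.2(T − 49.65)
3428.4 T = 161870 − 14505 = 147366
T ≈ 42.98 °C — above 0 °C, consistent with complete melting.

T_f ≈ 43.0 °C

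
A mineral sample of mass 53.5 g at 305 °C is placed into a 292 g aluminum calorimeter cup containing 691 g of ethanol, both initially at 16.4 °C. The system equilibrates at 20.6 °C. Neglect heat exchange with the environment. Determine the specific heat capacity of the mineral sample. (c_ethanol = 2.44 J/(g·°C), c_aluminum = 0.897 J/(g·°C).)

Heat gained plus heat lost sum to zero:
53.5×c×(20.6 − 305) + 691×2.44×(20.6 − 16.4) + 292×0.897×(20.6 − 16.4) = 0
-15215 c = -8181.4
c = -8181.4/-15215 ≈ 0.5377 J/(g·°C)

c ≈ 0.538 J/(g·°C)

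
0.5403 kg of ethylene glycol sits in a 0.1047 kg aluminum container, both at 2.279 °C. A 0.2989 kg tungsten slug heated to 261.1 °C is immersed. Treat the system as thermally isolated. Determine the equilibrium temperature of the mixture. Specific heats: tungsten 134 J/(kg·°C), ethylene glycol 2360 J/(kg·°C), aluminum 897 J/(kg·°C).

Taking heat into each body as positive, Σ m c ΔT = 0:
0.2989×134×(T − 261.1) + 0.5403×2360×(T − 2.279) + 0.1047×897×(T − 2.279) = 0
40.05(T − 261.1) + 1275.1(T − 2.279) + 93.92(T − 2.279) = 0
1409.1 T = 13578
T ≈ 9.64 °C

T_f ≈ 9.6 °C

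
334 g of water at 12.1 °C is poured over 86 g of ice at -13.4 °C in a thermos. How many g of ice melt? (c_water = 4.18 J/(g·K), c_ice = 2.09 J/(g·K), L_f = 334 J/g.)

Cooling the water to 0 °C releases 334·4.18·12.1 = 16893 J.
Of that, 86·2.09·13.4 = 2408.5 J goes to bring the ice to 0 °C, leaving 14485 J.
To melt every bit of ice: 86·334 = 28724 J.
14485 J < 28724 J, so only part of the ice melts and the system sits at 0 °C.
Mass melted = 14485/334 ≈ 43.37 g.

m_melted ≈ 43.4 g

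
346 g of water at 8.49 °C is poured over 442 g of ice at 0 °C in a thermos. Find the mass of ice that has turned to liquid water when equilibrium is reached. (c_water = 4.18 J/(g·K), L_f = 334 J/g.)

m_melted ≈ 36.8 g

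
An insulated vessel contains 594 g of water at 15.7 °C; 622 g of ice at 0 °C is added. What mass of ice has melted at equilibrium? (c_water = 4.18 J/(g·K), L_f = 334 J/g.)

m_melted ≈ 117 g

Heat available from the water dropping to 0 °C: 594×4.18×15.7 = 38982 J.
Fully melting the ice requires m_ice L_f = 622×334 = 207748 J.
That's not enough to melt it all — equilibrium is at 0 °C with ice remaining.
m_melted×334 = 38982  ⇒  m_melted ≈ 116.7 g.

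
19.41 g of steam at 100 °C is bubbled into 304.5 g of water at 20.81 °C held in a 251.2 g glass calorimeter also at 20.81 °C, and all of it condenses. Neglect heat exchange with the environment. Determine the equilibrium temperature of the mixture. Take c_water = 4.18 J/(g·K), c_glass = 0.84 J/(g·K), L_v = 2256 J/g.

Energy balance with sensible and latent terms:
condense steam: −19.41·2256 = −43789
  condensed water 100 °C→T: 81.13(T − 100)
  water warms: 304.5·4.18·(T − 20.81) = 1272.8(T − 20.81)
  cup: 211.01(T − 20.81)
1565 T = 43789 + 8113.4 + 30878 = 82781
T ≈ 52.90 °C — below 100 °C, confirming all the steam condensed.

T_f ≈ 52.9 °C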